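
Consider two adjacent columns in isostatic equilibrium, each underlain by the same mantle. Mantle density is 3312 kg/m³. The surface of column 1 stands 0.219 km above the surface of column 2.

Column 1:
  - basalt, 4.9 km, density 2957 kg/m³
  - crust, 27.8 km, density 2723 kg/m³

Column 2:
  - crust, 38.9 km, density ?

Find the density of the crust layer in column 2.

2860 kg/m³

Take the compensation level at the base of the deeper column (depth z_c below the surface of column 1) and equate Σ ρ_i t_i down to z_c; mantle fills any gap and the z_c terms cancel.
Column 1: 4.9×2957 + 27.8×2723 + (z_c − 32.7)×3312
Column 2: 0.219×0 + 38.9×ρ + (z_c − 0.219 − 38.9)×3312
The z_c×3312 term appears on both sides and cancels. Collect the known terms of each column as K = Σ(ρt)_known − 3312 × (depth of known layers): K_1 = 90188.7 − 3312×32.7 = −18113.7; K_2 = 0 − 3312×(0.219 + 38.9) = −129562.128.
Balance: K_1 = K_2 + 38.9×ρ, so ρ = (K_1 − K_2)/38.9 = 111448/38.9 = 2860 kg/m³.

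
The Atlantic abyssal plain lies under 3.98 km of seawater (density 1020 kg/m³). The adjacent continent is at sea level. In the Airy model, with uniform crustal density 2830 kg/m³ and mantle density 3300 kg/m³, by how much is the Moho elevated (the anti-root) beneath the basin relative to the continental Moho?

15.3 km

Balancing pressure at the compensation depth: replacing crust with seawater at the top is compensated by replacing crust with mantle at the base: d (ρ_c − ρ_w) = a (ρ_m − ρ_c).
a = d (ρ_c − ρ_w)/(ρ_m − ρ_c) = 3.98 km × 1810/470 = 15.3 km.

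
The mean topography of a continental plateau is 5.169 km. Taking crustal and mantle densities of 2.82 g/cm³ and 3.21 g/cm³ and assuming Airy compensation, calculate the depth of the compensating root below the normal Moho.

For local isostatic compensation: the weight of the topography is balanced by the buoyancy of the root, ρ_c h = (ρ_m − ρ_c) r.
r = h · ρ_c / (ρ_m − ρ_c) = 5.169 km × 2.82 / (3.21 − 2.82) = 37.4 km.

37.4 km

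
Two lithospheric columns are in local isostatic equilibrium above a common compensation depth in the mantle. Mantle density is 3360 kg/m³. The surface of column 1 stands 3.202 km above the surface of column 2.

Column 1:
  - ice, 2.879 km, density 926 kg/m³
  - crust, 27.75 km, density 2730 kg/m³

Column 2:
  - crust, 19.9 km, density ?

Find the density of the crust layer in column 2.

2670 kg/m³

Take the compensation level at the base of the deeper column (depth z_c below the surface of column 1) and equate Σ ρ_i t_i down to z_c; mantle fills any gap and the z_c terms cancel.
Column 1: 2.879×926 + 27.75×2730 + (z_c − 30.629)×3360
Column 2: 3.202×0 + 19.9×ρ + (z_c − 3.202 − 19.9)×3360
The z_c×3360 term appears on both sides and cancels. Collect the known terms of each column as K = Σ(ρt)_known − 3360 × (depth of known layers): K_1 = 78423.454 − 3360×30.629 = −24489.986; K_2 = 0 − 3360×(3.202 + 19.9) = −77622.72.
Balance: K_1 = K_2 + 19.9×ρ, so ρ = (K_1 − K_2)/19.9 = 53132.7/19.9 = 2670 kg/m³.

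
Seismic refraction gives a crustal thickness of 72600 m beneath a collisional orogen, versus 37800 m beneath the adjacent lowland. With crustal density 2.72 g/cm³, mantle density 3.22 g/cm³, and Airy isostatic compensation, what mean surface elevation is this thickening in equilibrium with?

5400 m

Excess crust Δ = 72600 m − 37800 m = 34800 m, split between elevation h and root r with h + r = Δ.
Airy balance ρ_c h = (ρ_m − ρ_c) r gives r = h ρ_c/(ρ_m − ρ_c), so h (1 + ρ_c/(ρ_m − ρ_c)) = Δ, i.e. h = Δ (ρ_m − ρ_c)/ρ_m.
h = 34800 m × 0.5/3.22 = 5400 m.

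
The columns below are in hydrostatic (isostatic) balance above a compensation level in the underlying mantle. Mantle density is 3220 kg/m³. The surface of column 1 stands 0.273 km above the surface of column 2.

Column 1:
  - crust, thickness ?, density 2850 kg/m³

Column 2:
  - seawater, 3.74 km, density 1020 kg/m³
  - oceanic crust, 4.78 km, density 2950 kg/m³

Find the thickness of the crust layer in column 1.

Take the compensation level at the base of the deeper column (depth z_c below the surface of column 1) and equate Σ ρ_i t_i down to z_c; mantle fills any gap and the z_c terms cancel.
Column 1: x×2850 + (z_c − 0 − x)×3220
Column 2: 0.273×0 + 3.74×1020 + 4.78×2950 + (z_c − 0.273 − 8.52)×3220
The z_c×3220 term appears on both sides and cancels. Collect the known terms of each column as K = Σ(ρt)_known − 3220 × (depth of known layers): K_1 = 0 − 3220×0 = 0; K_2 = 17915.8 − 3220×(0.273 + 8.52) = −10397.66.
Balance: K_1 − x×(3220 − 2850) = K_2, so x = (K_1 − K_2)/(3220 − 2850) = 10397.7/370 = 28.1 km.

28.1 km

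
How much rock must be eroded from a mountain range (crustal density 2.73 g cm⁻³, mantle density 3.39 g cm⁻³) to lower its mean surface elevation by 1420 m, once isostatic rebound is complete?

7290 m

Net drop Δ = e − u = e − e ρ_c/ρ_m = e (ρ_m − ρ_c)/ρ_m.
e = Δ ρ_m/(ρ_m − ρ_c) = 1420 m × 3.39/0.66 = 7290 m.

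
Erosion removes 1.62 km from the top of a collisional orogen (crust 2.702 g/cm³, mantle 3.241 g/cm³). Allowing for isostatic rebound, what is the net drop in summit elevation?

Rebound u = e ρ_c/ρ_m = 1.62 km × 2.702/3.241 = 1.351 km.
Net surface drop = e − u = 1.62 km − 1.351 km = e (ρ_m − ρ_c)/ρ_m = 0.269 km.

0.269 km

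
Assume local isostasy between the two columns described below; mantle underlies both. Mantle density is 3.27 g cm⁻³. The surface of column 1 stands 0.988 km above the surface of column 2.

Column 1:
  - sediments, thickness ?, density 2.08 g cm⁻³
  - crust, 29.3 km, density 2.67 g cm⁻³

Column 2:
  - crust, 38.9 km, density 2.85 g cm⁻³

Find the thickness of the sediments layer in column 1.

Take the compensation level at the base of the deeper column (depth z_c below the surface of column 1) and equate Σ ρ_i t_i down to z_c; mantle fills any gap and the z_c terms cancel.
Column 1: x×2.08 + 29.3×2.67 + (z_c − 29.3 − x)×3.27
Column 2: 0.988×0 + 38.9×2.85 + (z_c − 0.988 − 38.9)×3.27
The z_c×3.27 term appears on both sides and cancels. Collect the known terms of each column as K = Σ(ρt)_known − 3.27 × (depth of known layers): K_1 = 78.231 − 3.27×29.3 = −17.58; K_2 = 110.865 − 3.27×(0.988 + 38.9) = −19.56876.
Balance: K_1 − x×(3.27 − 2.08) = K_2, so x = (K_1 − K_2)/(3.27 − 2.08) = 1.98876/1.19 = 1.67 km.

1.67 km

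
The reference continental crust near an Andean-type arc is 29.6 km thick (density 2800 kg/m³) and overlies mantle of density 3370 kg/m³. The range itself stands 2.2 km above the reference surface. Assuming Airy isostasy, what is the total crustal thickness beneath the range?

Root depth r = h ρ_c / (ρ_m − ρ_c) = 2.2 km × 2800 / 570 = 10.81 km.
Total thickness = T + h + r = 29.6 km + 2.2 km + 10.81 km = 42.6 km.

42.6 km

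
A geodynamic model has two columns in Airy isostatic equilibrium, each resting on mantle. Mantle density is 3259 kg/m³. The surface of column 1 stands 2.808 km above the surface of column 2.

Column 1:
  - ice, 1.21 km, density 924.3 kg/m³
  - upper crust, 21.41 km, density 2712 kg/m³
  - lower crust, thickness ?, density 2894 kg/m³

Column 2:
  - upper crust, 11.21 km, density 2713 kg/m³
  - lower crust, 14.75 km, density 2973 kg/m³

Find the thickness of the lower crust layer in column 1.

13.6 km

Take the compensation level at the base of the deeper column (depth z_c below the surface of column 1) and equate Σ ρ_i t_i down to z_c; mantle fills any gap and the z_c terms cancel.
Column 1: 1.21×924.3 + 21.41×2712 + x×2894 + (z_c − 22.62 − x)×3259
Column 2: 2.808×0 + 11.21×2713 + 14.75×2973 + (z_c − 2.808 − 25.96)×3259
The z_c×3259 term appears on both sides and cancels. Collect the known terms of each column as K = Σ(ρt)_known − 3259 × (depth of known layers): K_1 = 59182.323 − 3259×22.62 = −14536.257; K_2 = 74264.48 − 3259×(2.808 + 25.96) = −19490.432.
Balance: K_1 − x×(3259 − 2894) = K_2, so x = (K_1 − K_2)/(3259 − 2894) = 4954.18/365 = 13.6 km.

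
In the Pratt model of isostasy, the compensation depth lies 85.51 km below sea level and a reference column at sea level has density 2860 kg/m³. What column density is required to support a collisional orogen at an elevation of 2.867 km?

2770 kg/m³

Pratt balance: ρ_ref D = ρ (D + h).
ρ = ρ_ref D/(D + h) = 2860 × 85.51 km/(85.51 km + 2.867 km) = 2770 kg/m³.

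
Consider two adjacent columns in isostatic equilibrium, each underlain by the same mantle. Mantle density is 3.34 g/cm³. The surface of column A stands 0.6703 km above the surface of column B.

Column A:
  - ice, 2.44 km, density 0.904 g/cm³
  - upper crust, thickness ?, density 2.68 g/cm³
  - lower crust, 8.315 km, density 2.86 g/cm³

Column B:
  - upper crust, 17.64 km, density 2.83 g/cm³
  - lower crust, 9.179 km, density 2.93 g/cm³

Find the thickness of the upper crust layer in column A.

7.67 km

Take the compensation level at the base of the deeper column (depth z_c below the surface of column A) and equate Σ ρ_i t_i down to z_c; mantle fills any gap and the z_c terms cancel.
Column A: 2.44×0.904 + x×2.68 + 8.315×2.86 + (z_c − 10.755 − x)×3.34
Column B: 0.6703×0 + 17.64×2.83 + 9.179×2.93 + (z_c − 0.6703 − 26.819)×3.34
The z_c×3.34 term appears on both sides and cancels. Collect the known terms of each column as K = Σ(ρt)_known − 3.34 × (depth of known layers): K_A = 25.98666 − 3.34×10.755 = −9.93504; K_B = 76.81567 − 3.34×(0.6703 + 26.819) = −14.998592.
Balance: K_A − x×(3.34 − 2.68) = K_B, so x = (K_A − K_B)/(3.34 − 2.68) = 5.06355/0.66 = 7.67 km.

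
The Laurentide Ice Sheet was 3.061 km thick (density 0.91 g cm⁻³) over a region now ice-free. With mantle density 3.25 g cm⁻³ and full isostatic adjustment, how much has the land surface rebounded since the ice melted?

0.857 km

Removing the load lets mantle flow back in; uplift u satisfies ρ_ice t = ρ_m u.
u = t ρ_ice/ρ_m = 3.061 km × 0.91/3.25 = 0.857 km.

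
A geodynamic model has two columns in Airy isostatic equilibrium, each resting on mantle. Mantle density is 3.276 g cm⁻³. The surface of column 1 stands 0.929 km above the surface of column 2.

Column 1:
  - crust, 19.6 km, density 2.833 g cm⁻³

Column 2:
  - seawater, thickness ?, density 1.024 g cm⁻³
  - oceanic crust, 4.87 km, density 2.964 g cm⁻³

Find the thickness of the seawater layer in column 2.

1.83 km

Take the compensation level at the base of the deeper column (depth z_c below the surface of column 1) and equate Σ ρ_i t_i down to z_c; mantle fills any gap and the z_c terms cancel.
Column 1: 19.6×2.833 + (z_c − 19.6)×3.276
Column 2: 0.929×0 + x×1.024 + 4.87×2.964 + (z_c − 0.929 − 4.87 − x)×3.276
The z_c×3.276 term appears on both sides and cancels. Collect the known terms of each column as K = Σ(ρt)_known − 3.276 × (depth of known layers): K_1 = 55.5268 − 3.276×19.6 = −8.6828; K_2 = 14.43468 − 3.276×(0.929 + 4.87) = −4.562844.
Balance: K_1 = K_2 − x×(3.276 − 1.024), so x = (K_2 − K_1)/(3.276 − 1.024) = 4.11996/2.252 = 1.83 km.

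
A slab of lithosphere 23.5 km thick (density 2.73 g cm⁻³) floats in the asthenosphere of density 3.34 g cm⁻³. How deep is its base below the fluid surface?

Draft d = t ρ_obj/ρ_fluid = 23.5 km × 2.73/3.34 = 19.2 km.

19.2 km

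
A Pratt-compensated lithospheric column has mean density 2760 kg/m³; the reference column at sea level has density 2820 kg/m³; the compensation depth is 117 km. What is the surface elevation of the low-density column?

ρ_ref D = ρ (D + h) → h = D (ρ_ref − ρ)/ρ.
h = 117 km × (2820 − 2760)/2760 = 2.54 km.

2.54 km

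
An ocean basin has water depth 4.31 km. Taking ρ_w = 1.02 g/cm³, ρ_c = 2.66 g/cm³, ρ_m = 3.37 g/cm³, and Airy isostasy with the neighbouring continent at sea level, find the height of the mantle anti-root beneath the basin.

9.96 km

In Airy isostatic equilibrium: replacing crust with seawater at the top is compensated by replacing crust with mantle at the base: d (ρ_c − ρ_w) = a (ρ_m − ρ_c).
a = d (ρ_c − ρ_w)/(ρ_m − ρ_c) = 4.31 km × 1.64/0.71 = 9.96 km.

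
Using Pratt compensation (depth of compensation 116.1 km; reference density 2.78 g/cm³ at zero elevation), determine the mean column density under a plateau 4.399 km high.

2.68 g/cm³

Pratt balance: ρ_ref D = ρ (D + h).
ρ = ρ_ref D/(D + h) = 2.78 × 116.1 km/(116.1 km + 4.399 km) = 2.68 g/cm³.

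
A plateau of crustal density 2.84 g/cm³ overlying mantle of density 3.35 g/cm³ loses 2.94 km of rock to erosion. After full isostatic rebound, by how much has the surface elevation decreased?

0.448 km

Rebound u = e ρ_c/ρ_m = 2.94 km × 2.84/3.35 = 2.492 km.
Net surface drop = e − u = 2.94 km − 2.492 km = e (ρ_m − ρ_c)/ρ_m = 0.448 km.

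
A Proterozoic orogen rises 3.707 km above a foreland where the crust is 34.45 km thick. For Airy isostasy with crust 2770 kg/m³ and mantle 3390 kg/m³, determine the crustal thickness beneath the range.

54.7 km

Root depth r = h ρ_c / (ρ_m − ρ_c) = 3.707 km × 2770 / 620 = 16.56 km.
Total thickness = T + h + r = 34.45 km + 3.707 km + 16.56 km = 54.7 km.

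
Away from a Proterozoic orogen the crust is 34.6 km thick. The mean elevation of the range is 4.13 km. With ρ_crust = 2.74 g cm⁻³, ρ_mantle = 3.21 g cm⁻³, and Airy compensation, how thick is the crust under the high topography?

62.8 km

Root depth r = h ρ_c / (ρ_m − ρ_c) = 4.13 km × 2.74 / 0.47 = 24.08 km.
Total thickness = T + h + r = 34.6 km + 4.13 km + 24.08 km = 62.8 km.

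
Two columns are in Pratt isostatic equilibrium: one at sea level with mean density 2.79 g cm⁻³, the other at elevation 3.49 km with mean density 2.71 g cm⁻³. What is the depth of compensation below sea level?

118 km

ρ_ref D = ρ (D + h) → D (ρ_ref − ρ) = ρ h.
D = ρ h/(ρ_ref − ρ) = 2.71 × 3.49 km/(2.79 − 2.71) = 118 km.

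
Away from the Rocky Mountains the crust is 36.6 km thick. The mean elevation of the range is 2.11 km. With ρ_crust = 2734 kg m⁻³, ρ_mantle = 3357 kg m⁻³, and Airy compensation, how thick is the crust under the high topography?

48 km

Root depth r = h ρ_c / (ρ_m − ρ_c) = 2.11 km × 2734 / 623 = 9.26 km.
Total thickness = T + h + r = 36.6 km + 2.11 km + 9.26 km = 48 km.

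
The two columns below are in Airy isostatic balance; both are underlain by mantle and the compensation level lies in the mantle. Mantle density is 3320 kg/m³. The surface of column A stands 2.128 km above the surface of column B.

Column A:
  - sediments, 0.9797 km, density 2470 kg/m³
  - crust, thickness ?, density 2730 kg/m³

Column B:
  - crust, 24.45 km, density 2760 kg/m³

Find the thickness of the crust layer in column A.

33.8 km

Take the compensation level at the base of the deeper column (depth z_c below the surface of column A) and equate Σ ρ_i t_i down to z_c; mantle fills any gap and the z_c terms cancel.
Column A: 0.9797×2470 + x×2730 + (z_c − 0.9797 − x)×3320
Column B: 2.128×0 + 24.45×2760 + (z_c − 2.128 − 24.45)×3320
The z_c×3320 term appears on both sides and cancels. Collect the known terms of each column as K = Σ(ρt)_known − 3320 × (depth of known layers): K_A = 2419.859 − 3320×0.9797 = −832.745; K_B = 67482 − 3320×(2.128 + 24.45) = −20756.96.
Balance: K_A − x×(3320 − 2730) = K_B, so x = (K_A − K_B)/(3320 − 2730) = 19924.2/590 = 33.8 km.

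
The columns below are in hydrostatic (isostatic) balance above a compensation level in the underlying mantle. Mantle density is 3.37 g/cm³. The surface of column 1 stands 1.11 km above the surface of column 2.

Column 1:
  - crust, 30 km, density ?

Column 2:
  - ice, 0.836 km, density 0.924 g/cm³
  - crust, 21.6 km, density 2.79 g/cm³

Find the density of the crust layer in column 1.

Take the compensation level at the base of the deeper column (depth z_c below the surface of column 1) and equate Σ ρ_i t_i down to z_c; mantle fills any gap and the z_c terms cancel.
Column 1: 30×ρ + (z_c − 30)×3.37
Column 2: 1.11×0 + 0.836×0.924 + 21.6×2.79 + (z_c − 1.11 − 22.436)×3.37
The z_c×3.37 term appears on both sides and cancels. Collect the known terms of each column as K = Σ(ρt)_known − 3.37 × (depth of known layers): K_1 = 0 − 3.37×30 = −101.1; K_2 = 61.036464 − 3.37×(1.11 + 22.436) = −18.313556.
Balance: K_1 + 30×ρ = K_2, so ρ = (K_2 − K_1)/30 = 82.7864/30 = 2.76 g/cm³.

2.76 g/cm³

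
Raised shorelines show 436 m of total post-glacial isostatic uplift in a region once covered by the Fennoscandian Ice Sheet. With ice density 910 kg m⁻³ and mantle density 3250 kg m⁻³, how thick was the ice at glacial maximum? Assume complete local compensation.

1560 m

u = t ρ_ice/ρ_m → t = u ρ_m/ρ_ice = 436 m × 3250/910 = 1560 m.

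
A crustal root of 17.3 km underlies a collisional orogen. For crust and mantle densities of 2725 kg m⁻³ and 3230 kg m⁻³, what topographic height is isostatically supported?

3.21 km

Equating mass per unit area of the two columns: ρ_c h = (ρ_m − ρ_c) r.
h = r (ρ_m − ρ_c) / ρ_c = 17.3 km × (3230 − 2725) / 2725 = 3.21 km.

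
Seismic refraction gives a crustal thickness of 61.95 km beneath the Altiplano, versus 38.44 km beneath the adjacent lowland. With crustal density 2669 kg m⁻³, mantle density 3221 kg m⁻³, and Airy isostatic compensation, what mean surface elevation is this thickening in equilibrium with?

Excess crust Δ = 61.95 km − 38.44 km = 23.51 km, split between elevation h and root r with h + r = Δ.
Airy balance ρ_c h = (ρ_m − ρ_c) r gives r = h ρ_c/(ρ_m − ρ_c), so h (1 + ρ_c/(ρ_m − ρ_c)) = Δ, i.e. h = Δ (ρ_m − ρ_c)/ρ_m.
h = 23.51 km × 552/3221 = 4.03 km.

4.03 km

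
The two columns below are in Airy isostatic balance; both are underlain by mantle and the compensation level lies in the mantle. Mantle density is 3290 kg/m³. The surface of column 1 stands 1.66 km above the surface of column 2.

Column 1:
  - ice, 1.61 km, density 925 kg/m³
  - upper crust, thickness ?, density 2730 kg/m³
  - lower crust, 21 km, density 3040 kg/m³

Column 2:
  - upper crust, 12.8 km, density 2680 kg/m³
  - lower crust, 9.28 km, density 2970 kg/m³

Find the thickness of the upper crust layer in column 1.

Take the compensation level at the base of the deeper column (depth z_c below the surface of column 1) and equate Σ ρ_i t_i down to z_c; mantle fills any gap and the z_c terms cancel.
Column 1: 1.61×925 + x×2730 + 21×3040 + (z_c − 22.61 − x)×3290
Column 2: 1.66×0 + 12.8×2680 + 9.28×2970 + (z_c − 1.66 − 22.08)×3290
The z_c×3290 term appears on both sides and cancels. Collect the known terms of each column as K = Σ(ρt)_known − 3290 × (depth of known layers): K_1 = 65329.25 − 3290×22.61 = −9057.65; K_2 = 61865.6 − 3290×(1.66 + 22.08) = −16239.
Balance: K_1 − x×(3290 − 2730) = K_2, so x = (K_1 − K_2)/(3290 − 2730) = 7181.35/560 = 12.8 km.

12.8 km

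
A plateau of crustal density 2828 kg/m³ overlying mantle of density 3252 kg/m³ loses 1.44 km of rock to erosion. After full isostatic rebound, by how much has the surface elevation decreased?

0.188 km

Rebound u = e ρ_c/ρ_m = 1.44 km × 2828/3252 = 1.252 km.
Net surface drop = e − u = 1.44 km − 1.252 km = e (ρ_m − ρ_c)/ρ_m = 0.188 km.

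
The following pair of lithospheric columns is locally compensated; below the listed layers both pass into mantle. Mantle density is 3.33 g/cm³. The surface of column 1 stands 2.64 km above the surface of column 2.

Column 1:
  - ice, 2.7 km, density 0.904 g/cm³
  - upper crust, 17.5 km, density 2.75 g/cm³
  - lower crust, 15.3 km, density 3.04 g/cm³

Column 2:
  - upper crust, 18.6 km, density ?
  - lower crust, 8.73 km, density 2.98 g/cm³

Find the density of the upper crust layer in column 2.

2.83 g/cm³

Take the compensation level at the base of the deeper column (depth z_c below the surface of column 1) and equate Σ ρ_i t_i down to z_c; mantle fills any gap and the z_c terms cancel.
Column 1: 2.7×0.904 + 17.5×2.75 + 15.3×3.04 + (z_c − 35.5)×3.33
Column 2: 2.64×0 + 18.6×ρ + 8.73×2.98 + (z_c − 2.64 − 27.33)×3.33
The z_c×3.33 term appears on both sides and cancels. Collect the known terms of each column as K = Σ(ρt)_known − 3.33 × (depth of known layers): K_1 = 97.0778 − 3.33×35.5 = −21.1372; K_2 = 26.0154 − 3.33×(2.64 + 27.33) = −73.7847.
Balance: K_1 = K_2 + 18.6×ρ, so ρ = (K_1 − K_2)/18.6 = 52.6475/18.6 = 2.83 g/cm³.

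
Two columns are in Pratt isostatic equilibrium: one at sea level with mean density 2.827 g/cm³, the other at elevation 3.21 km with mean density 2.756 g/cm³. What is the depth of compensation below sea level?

125 km

ρ_ref D = ρ (D + h) → D (ρ_ref − ρ) = ρ h.
D = ρ h/(ρ_ref − ρ) = 2.756 × 3.21 km/(2.827 − 2.756) = 125 km.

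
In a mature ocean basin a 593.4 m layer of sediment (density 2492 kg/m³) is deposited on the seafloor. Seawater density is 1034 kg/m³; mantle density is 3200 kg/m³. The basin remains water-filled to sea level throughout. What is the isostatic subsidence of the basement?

Submarine loading: the sediment displaces seawater, and the subsidence is in turn flooded, so s (ρ_m − ρ_w) = t (ρ_sed − ρ_w).
s = 593.4 m × (2492 − 1034) / (3200 − 1034) = 399 m.

399 m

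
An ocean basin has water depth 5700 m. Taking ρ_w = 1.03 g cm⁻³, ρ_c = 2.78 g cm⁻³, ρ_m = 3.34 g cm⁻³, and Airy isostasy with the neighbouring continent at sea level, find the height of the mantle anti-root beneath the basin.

17800 m

By Archimedes' principle applied to the lithosphere: replacing crust with seawater at the top is compensated by replacing crust with mantle at the base: d (ρ_c − ρ_w) = a (ρ_m − ρ_c).
a = d (ρ_c − ρ_w)/(ρ_m − ρ_c) = 5700 m × 1.75/0.56 = 17800 m.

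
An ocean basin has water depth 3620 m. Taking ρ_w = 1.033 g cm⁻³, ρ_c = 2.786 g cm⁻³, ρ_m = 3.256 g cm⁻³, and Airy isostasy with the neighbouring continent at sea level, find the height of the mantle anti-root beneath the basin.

13500 m

In Airy isostatic equilibrium: replacing crust with seawater at the top is compensated by replacing crust with mantle at the base: d (ρ_c − ρ_w) = a (ρ_m − ρ_c).
a = d (ρ_c − ρ_w)/(ρ_m − ρ_c) = 3620 m × 1.753/0.47 = 13500 m.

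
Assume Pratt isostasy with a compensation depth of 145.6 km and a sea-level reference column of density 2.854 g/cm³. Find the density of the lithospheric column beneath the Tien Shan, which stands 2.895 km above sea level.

2.8 g/cm³

Pratt balance: ρ_ref D = ρ (D + h).
ρ = ρ_ref D/(D + h) = 2.854 × 145.6 km/(145.6 km + 2.895 km) = 2.8 g/cm³.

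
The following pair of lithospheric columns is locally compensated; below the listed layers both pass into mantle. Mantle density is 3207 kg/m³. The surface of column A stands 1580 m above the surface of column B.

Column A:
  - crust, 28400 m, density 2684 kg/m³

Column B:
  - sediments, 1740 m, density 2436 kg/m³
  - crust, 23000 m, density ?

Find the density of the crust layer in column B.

2840 kg/m³

Take the compensation level at the base of the deeper column (depth z_c below the surface of column A) and equate Σ ρ_i t_i down to z_c; mantle fills any gap and the z_c terms cancel.
Column A: 28400×2684 + (z_c − 28400)×3207
Column B: 1580×0 + 1740×2436 + 23000×ρ + (z_c − 1580 − 24740)×3207
The z_c×3207 term appears on both sides and cancels. Collect the known terms of each column as K = Σ(ρt)_known − 3207 × (depth of known layers): K_A = 76225600 − 3207×28400 = −14853200; K_B = 4238640 − 3207×(1580 + 24740) = −80169600.
Balance: K_A = K_B + 23000×ρ, so ρ = (K_A − K_B)/23000 = 65316400/23000 = 2840 kg/m³.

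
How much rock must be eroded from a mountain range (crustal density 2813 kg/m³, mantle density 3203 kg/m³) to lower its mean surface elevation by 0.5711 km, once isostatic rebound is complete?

4.69 km

Net drop Δ = e − u = e − e ρ_c/ρ_m = e (ρ_m − ρ_c)/ρ_m.
e = Δ ρ_m/(ρ_m − ρ_c) = 0.5711 km × 3203/390 = 4.69 km.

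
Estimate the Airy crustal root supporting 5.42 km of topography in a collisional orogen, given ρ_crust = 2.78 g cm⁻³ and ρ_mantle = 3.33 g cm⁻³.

27.4 km

By Archimedes' principle applied to the lithosphere: the weight of the topography is balanced by the buoyancy of the root, ρ_c h = (ρ_m − ρ_c) r.
r = h · ρ_c / (ρ_m − ρ_c) = 5.42 km × 2.78 / (3.33 − 2.78) = 27.4 km.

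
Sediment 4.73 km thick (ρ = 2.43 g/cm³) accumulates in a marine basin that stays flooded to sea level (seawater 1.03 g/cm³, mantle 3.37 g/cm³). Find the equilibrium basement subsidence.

2.83 km

Submarine loading: the sediment displaces seawater, and the subsidence is in turn flooded, so s (ρ_m − ρ_w) = t (ρ_sed − ρ_w).
s = 4.73 km × (2.43 − 1.03) / (3.37 − 1.03) = 2.83 km.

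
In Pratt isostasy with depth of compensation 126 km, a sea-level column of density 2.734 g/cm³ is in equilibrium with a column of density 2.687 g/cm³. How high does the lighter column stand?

2.2 km

ρ_ref D = ρ (D + h) → h = D (ρ_ref − ρ)/ρ.
h = 126 km × (2.734 − 2.687)/2.687 = 2.2 km.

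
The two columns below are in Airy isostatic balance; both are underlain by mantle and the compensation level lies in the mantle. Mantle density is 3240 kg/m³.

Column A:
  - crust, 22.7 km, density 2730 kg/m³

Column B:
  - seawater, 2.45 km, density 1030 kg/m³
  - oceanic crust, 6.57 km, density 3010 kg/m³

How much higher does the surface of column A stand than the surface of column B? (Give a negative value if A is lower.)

1.44 km

For any compensation level in the mantle, the mantle terms cancel and isostasy reduces to e = (Σt_A − Σt_B) − (Σ(ρt)_A − Σ(ρt)_B) / ρ_m.
Σt_A = 22.7 km; Σt_B = 9.02 km; Σ(ρt)_A = 61971; Σ(ρt)_B = 22299.2 (in km·kg/m³).
e = (22.7 − 9.02) − (61971 − 22299.2) / 3240 = 1.44 km.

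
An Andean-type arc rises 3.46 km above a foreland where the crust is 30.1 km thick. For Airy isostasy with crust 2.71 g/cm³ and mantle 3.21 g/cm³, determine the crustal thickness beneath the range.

Root depth r = h ρ_c / (ρ_m − ρ_c) = 3.46 km × 2.71 / 0.5 = 18.75 km.
Total thickness = T + h + r = 30.1 km + 3.46 km + 18.75 km = 52.3 km.

52.3 km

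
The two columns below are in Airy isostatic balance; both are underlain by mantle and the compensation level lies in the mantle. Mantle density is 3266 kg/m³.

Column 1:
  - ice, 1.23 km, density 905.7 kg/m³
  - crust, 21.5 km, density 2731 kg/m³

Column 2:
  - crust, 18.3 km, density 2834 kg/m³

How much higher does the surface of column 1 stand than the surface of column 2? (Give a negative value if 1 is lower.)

For any compensation level in the mantle, the mantle terms cancel and isostasy reduces to e = (Σt_1 − Σt_2) − (Σ(ρt)_1 − Σ(ρt)_2) / ρ_m.
Σt_1 = 22.73 km; Σt_2 = 18.3 km; Σ(ρt)_1 = 59830.511; Σ(ρt)_2 = 51862.2 (in km·kg/m³).
e = (22.73 − 18.3) − (59830.511 − 51862.2) / 3266 = 1.99 km.

1.99 km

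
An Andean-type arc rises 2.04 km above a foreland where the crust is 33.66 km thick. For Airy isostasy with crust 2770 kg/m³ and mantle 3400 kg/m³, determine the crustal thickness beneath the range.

Root depth r = h ρ_c / (ρ_m − ρ_c) = 2.04 km × 2770 / 630 = 8.97 km.
Total thickness = T + h + r = 33.66 km + 2.04 km + 8.97 km = 44.7 km.

44.7 km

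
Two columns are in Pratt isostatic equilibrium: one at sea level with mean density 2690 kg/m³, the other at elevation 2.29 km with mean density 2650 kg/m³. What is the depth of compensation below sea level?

ρ_ref D = ρ (D + h) → D (ρ_ref − ρ) = ρ h.
D = ρ h/(ρ_ref − ρ) = 2650 × 2.29 km/(2690 − 2650) = 152 km.

152 km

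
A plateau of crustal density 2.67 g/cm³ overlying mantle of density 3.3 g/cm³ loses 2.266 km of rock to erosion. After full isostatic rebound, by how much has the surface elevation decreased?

0.433 km

Rebound u = e ρ_c/ρ_m = 2.266 km × 2.67/3.3 = 1.833 km.
Net surface drop = e − u = 2.266 km − 1.833 km = e (ρ_m − ρ_c)/ρ_m = 0.433 km.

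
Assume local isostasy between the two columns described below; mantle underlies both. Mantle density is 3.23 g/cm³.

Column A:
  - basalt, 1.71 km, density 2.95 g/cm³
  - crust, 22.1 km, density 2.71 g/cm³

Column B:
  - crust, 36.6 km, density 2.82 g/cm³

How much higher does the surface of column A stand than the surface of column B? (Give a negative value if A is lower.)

−0.94 km

For any compensation level in the mantle, the mantle terms cancel and isostasy reduces to e = (Σt_A − Σt_B) − (Σ(ρt)_A − Σ(ρt)_B) / ρ_m.
Σt_A = 23.81 km; Σt_B = 36.6 km; Σ(ρt)_A = 64.9355; Σ(ρt)_B = 103.212 (in km·g/cm³).
e = (23.81 − 36.6) − (64.9355 − 103.212) / 3.23 = −0.94 km.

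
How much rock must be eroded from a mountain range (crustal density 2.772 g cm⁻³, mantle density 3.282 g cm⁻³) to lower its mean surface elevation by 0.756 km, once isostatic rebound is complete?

4.87 km

Net drop Δ = e − u = e − e ρ_c/ρ_m = e (ρ_m − ρ_c)/ρ_m.
e = Δ ρ_m/(ρ_m − ρ_c) = 0.756 km × 3.282/0.51 = 4.87 km.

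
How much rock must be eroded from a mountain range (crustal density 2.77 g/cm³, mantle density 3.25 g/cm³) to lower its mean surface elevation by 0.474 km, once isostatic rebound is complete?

Net drop Δ = e − u = e − e ρ_c/ρ_m = e (ρ_m − ρ_c)/ρ_m.
e = Δ ρ_m/(ρ_m − ρ_c) = 0.474 km × 3.25/0.48 = 3.21 km.

3.21 km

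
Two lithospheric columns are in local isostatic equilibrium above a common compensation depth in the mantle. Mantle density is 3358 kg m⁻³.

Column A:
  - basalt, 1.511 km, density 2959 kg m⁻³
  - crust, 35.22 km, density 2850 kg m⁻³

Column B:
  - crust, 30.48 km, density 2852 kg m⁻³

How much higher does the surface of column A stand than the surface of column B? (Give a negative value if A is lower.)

For any compensation level in the mantle, the mantle terms cancel and isostasy reduces to e = (Σt_A − Σt_B) − (Σ(ρt)_A − Σ(ρt)_B) / ρ_m.
Σt_A = 36.731 km; Σt_B = 30.48 km; Σ(ρt)_A = 104848.049; Σ(ρt)_B = 86928.96 (in km·kg m⁻³).
e = (36.731 − 30.48) − (104848.049 − 86928.96) / 3358 = 0.915 km.

0.915 km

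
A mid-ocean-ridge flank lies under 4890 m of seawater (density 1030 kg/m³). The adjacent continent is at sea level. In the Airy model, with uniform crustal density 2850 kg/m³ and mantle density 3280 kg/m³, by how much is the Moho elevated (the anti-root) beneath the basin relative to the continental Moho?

Equating mass per unit area of the two columns: replacing crust with seawater at the top is compensated by replacing crust with mantle at the base: d (ρ_c − ρ_w) = a (ρ_m − ρ_c).
a = d (ρ_c − ρ_w)/(ρ_m − ρ_c) = 4890 m × 1820/430 = 20700 m.

20700 m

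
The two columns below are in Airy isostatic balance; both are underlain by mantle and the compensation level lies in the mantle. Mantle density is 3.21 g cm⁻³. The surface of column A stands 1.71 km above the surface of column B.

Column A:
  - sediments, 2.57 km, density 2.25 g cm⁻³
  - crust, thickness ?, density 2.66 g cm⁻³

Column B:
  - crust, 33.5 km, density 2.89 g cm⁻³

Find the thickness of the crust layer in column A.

25 km

Take the compensation level at the base of the deeper column (depth z_c below the surface of column A) and equate Σ ρ_i t_i down to z_c; mantle fills any gap and the z_c terms cancel.
Column A: 2.57×2.25 + x×2.66 + (z_c − 2.57 − x)×3.21
Column B: 1.71×0 + 33.5×2.89 + (z_c − 1.71 − 33.5)×3.21
The z_c×3.21 term appears on both sides and cancels. Collect the known terms of each column as K = Σ(ρt)_known − 3.21 × (depth of known layers): K_A = 5.7825 − 3.21×2.57 = −2.4672; K_B = 96.815 − 3.21×(1.71 + 33.5) = −16.2091.
Balance: K_A − x×(3.21 − 2.66) = K_B, so x = (K_A − K_B)/(3.21 − 2.66) = 13.7419/0.55 = 25 km.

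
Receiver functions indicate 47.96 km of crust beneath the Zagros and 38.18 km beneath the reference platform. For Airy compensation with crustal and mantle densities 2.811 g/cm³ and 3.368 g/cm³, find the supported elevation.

Excess crust Δ = 47.96 km − 38.18 km = 9.78 km, split between elevation h and root r with h + r = Δ.
Airy balance ρ_c h = (ρ_m − ρ_c) r gives r = h ρ_c/(ρ_m − ρ_c), so h (1 + ρ_c/(ρ_m − ρ_c)) = Δ, i.e. h = Δ (ρ_m − ρ_c)/ρ_m.
h = 9.78 km × 0.557/3.368 = 1.62 km.

1.62 km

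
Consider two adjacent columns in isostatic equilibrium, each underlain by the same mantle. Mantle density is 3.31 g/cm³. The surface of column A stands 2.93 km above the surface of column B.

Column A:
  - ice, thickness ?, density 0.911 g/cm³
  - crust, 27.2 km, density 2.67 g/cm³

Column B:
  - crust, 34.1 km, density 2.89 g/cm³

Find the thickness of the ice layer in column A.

Take the compensation level at the base of the deeper column (depth z_c below the surface of column A) and equate Σ ρ_i t_i down to z_c; mantle fills any gap and the z_c terms cancel.
Column A: x×0.911 + 27.2×2.67 + (z_c − 27.2 − x)×3.31
Column B: 2.93×0 + 34.1×2.89 + (z_c − 2.93 − 34.1)×3.31
The z_c×3.31 term appears on both sides and cancels. Collect the known terms of each column as K = Σ(ρt)_known − 3.31 × (depth of known layers): K_A = 72.624 − 3.31×27.2 = −17.408; K_B = 98.549 − 3.31×(2.93 + 34.1) = −24.0203.
Balance: K_A − x×(3.31 − 0.911) = K_B, so x = (K_A − K_B)/(3.31 − 0.911) = 6.6123/2.399 = 2.76 km.

2.76 km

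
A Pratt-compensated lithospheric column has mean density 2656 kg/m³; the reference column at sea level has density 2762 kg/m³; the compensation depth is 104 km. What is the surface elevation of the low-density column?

4.15 km

ρ_ref D = ρ (D + h) → h = D (ρ_ref − ρ)/ρ.
h = 104 km × (2762 − 2656)/2656 = 4.15 km.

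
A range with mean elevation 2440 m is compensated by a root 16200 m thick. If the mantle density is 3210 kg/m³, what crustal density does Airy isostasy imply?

ρ_c h = (ρ_m − ρ_c) r → ρ_c (h + r) = ρ_m r → ρ_c = ρ_m r / (h + r).
ρ_c = 3210 × 16200 m / (2440 m + 16200 m) = 2790 kg/m³.

2790 kg/m³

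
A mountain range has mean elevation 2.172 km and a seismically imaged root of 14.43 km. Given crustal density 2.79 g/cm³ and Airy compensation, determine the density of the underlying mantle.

Airy balance: ρ_c h = (ρ_m − ρ_c) r → ρ_m = ρ_c (1 + h/r).
ρ_m = 2.79 × (1 + 2.172 km/14.43 km) = 3.21 g/cm³.

3.21 g/cm³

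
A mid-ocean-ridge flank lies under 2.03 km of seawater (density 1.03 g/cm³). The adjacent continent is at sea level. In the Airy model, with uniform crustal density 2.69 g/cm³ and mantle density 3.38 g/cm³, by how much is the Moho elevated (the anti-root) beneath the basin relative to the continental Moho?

Balancing pressure at the compensation depth: replacing crust with seawater at the top is compensated by replacing crust with mantle at the base: d (ρ_c − ρ_w) = a (ρ_m − ρ_c).
a = d (ρ_c − ρ_w)/(ρ_m − ρ_c) = 2.03 km × 1.66/0.69 = 4.88 km.

4.88 km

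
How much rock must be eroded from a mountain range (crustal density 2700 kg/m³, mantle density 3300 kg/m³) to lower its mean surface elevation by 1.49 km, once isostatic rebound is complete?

8.2 km

Net drop Δ = e − u = e − e ρ_c/ρ_m = e (ρ_m − ρ_c)/ρ_m.
e = Δ ρ_m/(ρ_m − ρ_c) = 1.49 km × 3300/600 = 8.2 km.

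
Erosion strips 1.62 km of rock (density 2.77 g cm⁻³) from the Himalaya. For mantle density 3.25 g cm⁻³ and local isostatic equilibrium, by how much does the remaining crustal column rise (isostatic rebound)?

Unloading: uplift u = e ρ_c/ρ_m = 1.62 km × 2.77/3.25 = 1.38 km.

1.38 km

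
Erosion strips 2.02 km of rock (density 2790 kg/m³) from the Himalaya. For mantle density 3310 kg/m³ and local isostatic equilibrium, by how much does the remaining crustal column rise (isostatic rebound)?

1.7 km

Unloading: uplift u = e ρ_c/ρ_m = 2.02 km × 2790/3310 = 1.7 km.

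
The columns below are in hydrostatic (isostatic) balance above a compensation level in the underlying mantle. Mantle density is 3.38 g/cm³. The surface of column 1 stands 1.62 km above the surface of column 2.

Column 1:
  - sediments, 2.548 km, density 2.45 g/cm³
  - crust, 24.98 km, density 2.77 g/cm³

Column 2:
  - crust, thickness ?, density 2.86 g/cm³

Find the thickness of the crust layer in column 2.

23.3 km

Take the compensation level at the base of the deeper column (depth z_c below the surface of column 1) and equate Σ ρ_i t_i down to z_c; mantle fills any gap and the z_c terms cancel.
Column 1: 2.548×2.45 + 24.98×2.77 + (z_c − 27.528)×3.38
Column 2: 1.62×0 + x×2.86 + (z_c − 1.62 − 0 − x)×3.38
The z_c×3.38 term appears on both sides and cancels. Collect the known terms of each column as K = Σ(ρt)_known − 3.38 × (depth of known layers): K_1 = 75.4372 − 3.38×27.528 = −17.60744; K_2 = 0 − 3.38×(1.62 + 0) = −5.4756.
Balance: K_1 = K_2 − x×(3.38 − 2.86), so x = (K_2 − K_1)/(3.38 − 2.86) = 12.1318/0.52 = 23.3 km.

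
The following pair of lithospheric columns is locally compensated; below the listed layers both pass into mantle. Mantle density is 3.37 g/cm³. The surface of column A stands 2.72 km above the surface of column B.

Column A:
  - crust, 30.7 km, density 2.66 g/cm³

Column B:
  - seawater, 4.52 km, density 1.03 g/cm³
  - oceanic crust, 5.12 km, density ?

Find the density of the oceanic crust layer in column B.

Take the compensation level at the base of the deeper column (depth z_c below the surface of column A) and equate Σ ρ_i t_i down to z_c; mantle fills any gap and the z_c terms cancel.
Column A: 30.7×2.66 + (z_c − 30.7)×3.37
Column B: 2.72×0 + 4.52×1.03 + 5.12×ρ + (z_c − 2.72 − 9.64)×3.37
The z_c×3.37 term appears on both sides and cancels. Collect the known terms of each column as K = Σ(ρt)_known − 3.37 × (depth of known layers): K_A = 81.662 − 3.37×30.7 = −21.797; K_B = 4.6556 − 3.37×(2.72 + 9.64) = −36.9976.
Balance: K_A = K_B + 5.12×ρ, so ρ = (K_A − K_B)/5.12 = 15.2006/5.12 = 2.97 g/cm³.

2.97 g/cm³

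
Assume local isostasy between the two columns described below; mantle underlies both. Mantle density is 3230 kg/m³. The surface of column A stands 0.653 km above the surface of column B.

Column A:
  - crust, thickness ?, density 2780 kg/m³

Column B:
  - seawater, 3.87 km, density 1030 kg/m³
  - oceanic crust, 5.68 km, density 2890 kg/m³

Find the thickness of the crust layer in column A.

Take the compensation level at the base of the deeper column (depth z_c below the surface of column A) and equate Σ ρ_i t_i down to z_c; mantle fills any gap and the z_c terms cancel.
Column A: x×2780 + (z_c − 0 − x)×3230
Column B: 0.653×0 + 3.87×1030 + 5.68×2890 + (z_c − 0.653 − 9.55)×3230
The z_c×3230 term appears on both sides and cancels. Collect the known terms of each column as K = Σ(ρt)_known − 3230 × (depth of known layers): K_A = 0 − 3230×0 = 0; K_B = 20401.3 − 3230×(0.653 + 9.55) = −12554.39.
Balance: K_A − x×(3230 − 2780) = K_B, so x = (K_A − K_B)/(3230 − 2780) = 12554.4/450 = 27.9 km.

27.9 km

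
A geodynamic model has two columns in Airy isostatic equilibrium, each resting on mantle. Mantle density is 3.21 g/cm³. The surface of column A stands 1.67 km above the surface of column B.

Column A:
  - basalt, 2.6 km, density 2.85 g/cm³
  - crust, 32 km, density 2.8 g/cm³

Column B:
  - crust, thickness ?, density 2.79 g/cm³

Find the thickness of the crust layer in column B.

Take the compensation level at the base of the deeper column (depth z_c below the surface of column A) and equate Σ ρ_i t_i down to z_c; mantle fills any gap and the z_c terms cancel.
Column A: 2.6×2.85 + 32×2.8 + (z_c − 34.6)×3.21
Column B: 1.67×0 + x×2.79 + (z_c − 1.67 − 0 − x)×3.21
The z_c×3.21 term appears on both sides and cancels. Collect the known terms of each column as K = Σ(ρt)_known − 3.21 × (depth of known layers): K_A = 97.01 − 3.21×34.6 = −14.056; K_B = 0 − 3.21×(1.67 + 0) = −5.3607.
Balance: K_A = K_B − x×(3.21 − 2.79), so x = (K_B − K_A)/(3.21 − 2.79) = 8.6953/0.42 = 20.7 km.

20.7 km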